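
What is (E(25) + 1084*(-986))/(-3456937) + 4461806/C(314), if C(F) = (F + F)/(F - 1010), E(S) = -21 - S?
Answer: -243982503943458/49339919 ≈ -4.9449e+6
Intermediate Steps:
C(F) = 2*F/(-1010 + F) (C(F) = (2*F)/(-1010 + F) = 2*F/(-1010 + F))
(E(25) + 1084*(-986))/(-3456937) + 4461806/C(314) = ((-21 - 1*25) + 1084*(-986))/(-3456937) + 4461806/((2*314/(-1010 + 314))) = ((-21 - 25) - 1068824)*(-1/3456937) + 4461806/((2*314/(-696))) = (-46 - 1068824)*(-1/3456937) + 4461806/((2*314*(-1/696))) = -1068870*(-1/3456937) + 4461806/(-157/174) = 97170/314267 + 4461806*(-174/157) = 97170/314267 - 776354244/157 = -243982503943458/49339919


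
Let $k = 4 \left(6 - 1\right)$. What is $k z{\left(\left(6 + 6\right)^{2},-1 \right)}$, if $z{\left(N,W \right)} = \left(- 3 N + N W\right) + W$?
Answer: $-11540$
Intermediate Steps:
$k = 20$ ($k = 4 \cdot 5 = 20$)
$z{\left(N,W \right)} = W - 3 N + N W$
$k z{\left(\left(6 + 6\right)^{2},-1 \right)} = 20 \left(-1 - 3 \left(6 + 6\right)^{2} + \left(6 + 6\right)^{2} \left(-1\right)\right) = 20 \left(-1 - 3 \cdot 12^{2} + 12^{2} \left(-1\right)\right) = 20 \left(-1 - 432 + 144 \left(-1\right)\right) = 20 \left(-1 - 432 - 144\right) = 20 \left(-577\right) = -11540$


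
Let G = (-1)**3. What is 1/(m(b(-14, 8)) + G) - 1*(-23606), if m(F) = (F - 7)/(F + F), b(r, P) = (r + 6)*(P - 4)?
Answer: 590086/25 ≈ 23603.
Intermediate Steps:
b(r, P) = (-4 + P)*(6 + r) (b(r, P) = (6 + r)*(-4 + P) = (-4 + P)*(6 + r))
G = -1
m(F) = (-7 + F)/(2*F) (m(F) = (-7 + F)/((2*F)) = (-7 + F)*(1/(2*F)) = (-7 + F)/(2*F))
1/(m(b(-14, 8)) + G) - 1*(-23606) = 1/((-7 + (-24 - 4*(-14) + 6*8 + 8*(-14)))/(2*(-24 - 4*(-14) + 6*8 + 8*(-14))) - 1) - 1*(-23606) = 1/((-7 + (-24 + 56 + 48 - 112))/(2*(-24 + 56 + 48 - 112)) - 1) + 23606 = 1/((1/2)*(-7 - 32)/(-32) - 1) + 23606 = 1/((1/2)*(-1/32)*(-39) - 1) + 23606 = 1/(39/64 - 1) + 23606 = 1/(-25/64) + 23606 = -64/25 + 23606 = 590086/25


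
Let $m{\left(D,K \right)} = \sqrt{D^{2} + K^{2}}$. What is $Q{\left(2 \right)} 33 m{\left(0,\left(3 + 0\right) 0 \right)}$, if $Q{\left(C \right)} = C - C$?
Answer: $0$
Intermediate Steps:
$Q{\left(C \right)} = 0$
$Q{\left(2 \right)} 33 m{\left(0,\left(3 + 0\right) 0 \right)} = 0 \cdot 33 \sqrt{0^{2} + \left(\left(3 + 0\right) 0\right)^{2}} = 0 \sqrt{0 + \left(3 \cdot 0\right)^{2}} = 0 \sqrt{0 + 0^{2}} = 0 \sqrt{0 + 0} = 0 \sqrt{0} = 0 \cdot 0 = 0$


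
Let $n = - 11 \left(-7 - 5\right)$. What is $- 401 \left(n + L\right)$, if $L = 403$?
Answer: $-214535$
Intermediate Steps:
$n = 132$ ($n = \left(-11\right) \left(-12\right) = 132$)
$- 401 \left(n + L\right) = - 401 \left(132 + 403\right) = \left(-401\right) 535 = -214535$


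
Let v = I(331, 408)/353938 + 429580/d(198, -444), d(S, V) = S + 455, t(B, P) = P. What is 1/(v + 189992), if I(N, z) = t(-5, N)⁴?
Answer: 231121514/51901642480741 ≈ 4.4531e-6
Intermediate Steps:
I(N, z) = N⁴
d(S, V) = 455 + S
v = 7990403792853/231121514 (v = 331⁴/353938 + 429580/(455 + 198) = 12003612721*(1/353938) + 429580/653 = 12003612721/353938 + 429580*(1/653) = 12003612721/353938 + 429580/653 = 7990403792853/231121514 ≈ 34572.)
1/(v + 189992) = 1/(7990403792853/231121514 + 189992) = 1/(51901642480741/231121514) = 231121514/51901642480741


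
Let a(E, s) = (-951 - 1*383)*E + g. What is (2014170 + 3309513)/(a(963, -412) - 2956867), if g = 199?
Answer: -1774561/1413770 ≈ -1.2552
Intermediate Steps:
a(E, s) = 199 - 1334*E (a(E, s) = (-951 - 1*383)*E + 199 = (-951 - 383)*E + 199 = -1334*E + 199 = 199 - 1334*E)
(2014170 + 3309513)/(a(963, -412) - 2956867) = (2014170 + 3309513)/((199 - 1334*963) - 2956867) = 5323683/((199 - 1284642) - 2956867) = 5323683/(-1284443 - 2956867) = 5323683/(-4241310) = 5323683*(-1/4241310) = -1774561/1413770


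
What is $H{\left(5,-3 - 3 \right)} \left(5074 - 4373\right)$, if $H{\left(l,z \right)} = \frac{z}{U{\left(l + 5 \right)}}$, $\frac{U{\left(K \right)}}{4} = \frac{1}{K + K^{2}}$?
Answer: $-115665$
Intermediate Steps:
$U{\left(K \right)} = \frac{4}{K + K^{2}}$
$H{\left(l,z \right)} = \frac{z \left(5 + l\right) \left(6 + l\right)}{4}$ ($H{\left(l,z \right)} = \frac{z}{4 \frac{1}{l + 5} \frac{1}{1 + \left(l + 5\right)}} = \frac{z}{4 \frac{1}{5 + l} \frac{1}{1 + \left(5 + l\right)}} = \frac{z}{4 \frac{1}{5 + l} \frac{1}{6 + l}} = z \frac{\left(5 + l\right) \left(6 + l\right)}{4} = \frac{z \left(5 + l\right) \left(6 + l\right)}{4}$)
$H{\left(5,-3 - 3 \right)} \left(5074 - 4373\right) = \frac{\left(-3 - 3\right) \left(5 + 5\right) \left(6 + 5\right)}{4} \left(5074 - 4373\right) = \frac{1}{4} \left(-6\right) 10 \cdot 11 \left(5074 - 4373\right) = \left(-165\right) 701 = -115665$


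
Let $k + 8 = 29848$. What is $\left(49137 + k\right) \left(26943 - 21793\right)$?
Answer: $406731550$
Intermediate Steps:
$k = 29840$ ($k = -8 + 29848 = 29840$)
$\left(49137 + k\right) \left(26943 - 21793\right) = \left(49137 + 29840\right) \left(26943 - 21793\right) = 78977 \cdot 5150 = 406731550$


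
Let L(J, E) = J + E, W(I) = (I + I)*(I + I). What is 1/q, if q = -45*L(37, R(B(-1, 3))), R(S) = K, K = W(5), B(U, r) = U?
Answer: -1/6165 ≈ -0.00016221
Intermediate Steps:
W(I) = 4*I² (W(I) = (2*I)*(2*I) = 4*I²)
K = 100 (K = 4*5² = 4*25 = 100)
R(S) = 100
L(J, E) = E + J
q = -6165 (q = -45*(100 + 37) = -45*137 = -6165)
1/q = 1/(-6165) = -1/6165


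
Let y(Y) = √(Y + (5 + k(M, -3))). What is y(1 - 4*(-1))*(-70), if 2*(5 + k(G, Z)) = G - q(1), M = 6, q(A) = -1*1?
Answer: -35*√34 ≈ -204.08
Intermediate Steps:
q(A) = -1
k(G, Z) = -9/2 + G/2 (k(G, Z) = -5 + (G - 1*(-1))/2 = -5 + (G + 1)/2 = -5 + (1 + G)/2 = -5 + (½ + G/2) = -9/2 + G/2)
y(Y) = √(7/2 + Y) (y(Y) = √(Y + (5 + (-9/2 + (½)*6))) = √(Y + (5 + (-9/2 + 3))) = √(Y + (5 - 3/2)) = √(Y + 7/2) = √(7/2 + Y))
y(1 - 4*(-1))*(-70) = (√(14 + 4*(1 - 4*(-1)))/2)*(-70) = (√(14 + 4*(1 + 4))/2)*(-70) = (√(14 + 4*5)/2)*(-70) = (√(14 + 20)/2)*(-70) = (√34/2)*(-70) = -35*√34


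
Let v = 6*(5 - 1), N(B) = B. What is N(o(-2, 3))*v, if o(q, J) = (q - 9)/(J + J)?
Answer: -44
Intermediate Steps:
o(q, J) = (-9 + q)/(2*J) (o(q, J) = (-9 + q)/((2*J)) = (-9 + q)*(1/(2*J)) = (-9 + q)/(2*J))
v = 24 (v = 6*4 = 24)
N(o(-2, 3))*v = ((½)*(-9 - 2)/3)*24 = ((½)*(⅓)*(-11))*24 = -11/6*24 = -44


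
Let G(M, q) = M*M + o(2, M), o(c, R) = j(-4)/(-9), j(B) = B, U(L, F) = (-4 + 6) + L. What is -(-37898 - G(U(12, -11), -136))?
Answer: 342850/9 ≈ 38094.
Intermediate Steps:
U(L, F) = 2 + L
o(c, R) = 4/9 (o(c, R) = -4/(-9) = -4*(-⅑) = 4/9)
G(M, q) = 4/9 + M² (G(M, q) = M*M + 4/9 = M² + 4/9 = 4/9 + M²)
-(-37898 - G(U(12, -11), -136)) = -(-37898 - (4/9 + (2 + 12)²)) = -(-37898 - (4/9 + 14²)) = -(-37898 - (4/9 + 196)) = -(-37898 - 1*1768/9) = -(-37898 - 1768/9) = -1*(-342850/9) = 342850/9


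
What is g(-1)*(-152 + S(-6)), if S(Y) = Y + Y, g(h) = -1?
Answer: 164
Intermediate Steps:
S(Y) = 2*Y
g(-1)*(-152 + S(-6)) = -(-152 + 2*(-6)) = -(-152 - 12) = -1*(-164) = 164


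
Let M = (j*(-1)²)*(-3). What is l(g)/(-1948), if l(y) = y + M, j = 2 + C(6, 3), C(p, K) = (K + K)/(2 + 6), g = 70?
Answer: -247/7792 ≈ -0.031699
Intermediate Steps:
C(p, K) = K/4 (C(p, K) = (2*K)/8 = (2*K)*(⅛) = K/4)
j = 11/4 (j = 2 + (¼)*3 = 2 + ¾ = 11/4 ≈ 2.7500)
M = -33/4 (M = ((11/4)*(-1)²)*(-3) = ((11/4)*1)*(-3) = (11/4)*(-3) = -33/4 ≈ -8.2500)
l(y) = -33/4 + y (l(y) = y - 33/4 = -33/4 + y)
l(g)/(-1948) = (-33/4 + 70)/(-1948) = (247/4)*(-1/1948) = -247/7792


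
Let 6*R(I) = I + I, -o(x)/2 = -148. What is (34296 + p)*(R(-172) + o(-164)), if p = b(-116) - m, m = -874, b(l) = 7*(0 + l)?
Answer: 24600328/3 ≈ 8.2001e+6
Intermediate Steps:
b(l) = 7*l
o(x) = 296 (o(x) = -2*(-148) = 296)
R(I) = I/3 (R(I) = (I + I)/6 = (2*I)/6 = I/3)
p = 62 (p = 7*(-116) - 1*(-874) = -812 + 874 = 62)
(34296 + p)*(R(-172) + o(-164)) = (34296 + 62)*((1/3)*(-172) + 296) = 34358*(-172/3 + 296) = 34358*(716/3) = 24600328/3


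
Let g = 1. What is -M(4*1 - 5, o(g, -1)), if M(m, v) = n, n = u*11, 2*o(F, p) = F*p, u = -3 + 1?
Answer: 22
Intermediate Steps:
u = -2
o(F, p) = F*p/2 (o(F, p) = (F*p)/2 = F*p/2)
n = -22 (n = -2*11 = -22)
M(m, v) = -22
-M(4*1 - 5, o(g, -1)) = -1*(-22) = 22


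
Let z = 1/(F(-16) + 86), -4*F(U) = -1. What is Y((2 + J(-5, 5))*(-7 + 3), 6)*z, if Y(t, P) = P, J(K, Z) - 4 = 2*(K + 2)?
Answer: 8/115 ≈ 0.069565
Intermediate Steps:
J(K, Z) = 8 + 2*K (J(K, Z) = 4 + 2*(K + 2) = 4 + 2*(2 + K) = 4 + (4 + 2*K) = 8 + 2*K)
F(U) = ¼ (F(U) = -¼*(-1) = ¼)
z = 4/345 (z = 1/(¼ + 86) = 1/(345/4) = 4/345 ≈ 0.011594)
Y((2 + J(-5, 5))*(-7 + 3), 6)*z = 6*(4/345) = 8/115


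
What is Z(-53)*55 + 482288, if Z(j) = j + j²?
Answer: 633868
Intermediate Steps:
Z(-53)*55 + 482288 = -53*(1 - 53)*55 + 482288 = -53*(-52)*55 + 482288 = 2756*55 + 482288 = 151580 + 482288 = 633868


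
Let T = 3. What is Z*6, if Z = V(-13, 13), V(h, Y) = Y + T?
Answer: 96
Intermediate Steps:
V(h, Y) = 3 + Y (V(h, Y) = Y + 3 = 3 + Y)
Z = 16 (Z = 3 + 13 = 16)
Z*6 = 16*6 = 96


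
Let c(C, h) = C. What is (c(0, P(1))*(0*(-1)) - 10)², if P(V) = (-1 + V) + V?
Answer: 100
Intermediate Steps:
P(V) = -1 + 2*V
(c(0, P(1))*(0*(-1)) - 10)² = (0*(0*(-1)) - 10)² = (0*0 - 10)² = (0 - 10)² = (-10)² = 100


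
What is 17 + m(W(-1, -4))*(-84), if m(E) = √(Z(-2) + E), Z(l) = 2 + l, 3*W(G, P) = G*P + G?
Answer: -67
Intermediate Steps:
W(G, P) = G/3 + G*P/3 (W(G, P) = (G*P + G)/3 = (G + G*P)/3 = G/3 + G*P/3)
m(E) = √E (m(E) = √((2 - 2) + E) = √(0 + E) = √E)
17 + m(W(-1, -4))*(-84) = 17 + √((⅓)*(-1)*(1 - 4))*(-84) = 17 + √((⅓)*(-1)*(-3))*(-84) = 17 + √1*(-84) = 17 + 1*(-84) = 17 - 84 = -67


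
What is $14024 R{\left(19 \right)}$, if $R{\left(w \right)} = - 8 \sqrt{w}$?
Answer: $- 112192 \sqrt{19} \approx -4.8903 \cdot 10^{5}$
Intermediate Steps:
$14024 R{\left(19 \right)} = 14024 \left(- 8 \sqrt{19}\right) = - 112192 \sqrt{19}$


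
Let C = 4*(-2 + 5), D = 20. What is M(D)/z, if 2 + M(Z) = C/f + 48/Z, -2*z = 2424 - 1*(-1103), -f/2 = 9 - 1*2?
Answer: 32/123445 ≈ 0.00025922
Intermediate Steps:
f = -14 (f = -2*(9 - 1*2) = -2*(9 - 2) = -2*7 = -14)
C = 12 (C = 4*3 = 12)
z = -3527/2 (z = -(2424 - 1*(-1103))/2 = -(2424 + 1103)/2 = -½*3527 = -3527/2 ≈ -1763.5)
M(Z) = -20/7 + 48/Z (M(Z) = -2 + (12/(-14) + 48/Z) = -2 + (12*(-1/14) + 48/Z) = -2 + (-6/7 + 48/Z) = -20/7 + 48/Z)
M(D)/z = (-20/7 + 48/20)/(-3527/2) = (-20/7 + 48*(1/20))*(-2/3527) = (-20/7 + 12/5)*(-2/3527) = -16/35*(-2/3527) = 32/123445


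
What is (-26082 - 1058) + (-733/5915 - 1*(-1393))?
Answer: -152294238/5915 ≈ -25747.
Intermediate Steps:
(-26082 - 1058) + (-733/5915 - 1*(-1393)) = -27140 + (-733*1/5915 + 1393) = -27140 + (-733/5915 + 1393) = -27140 + 8238862/5915 = -152294238/5915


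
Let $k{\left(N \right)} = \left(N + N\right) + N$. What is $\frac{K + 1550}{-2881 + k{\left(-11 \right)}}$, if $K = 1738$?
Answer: $- \frac{1644}{1457} \approx -1.1283$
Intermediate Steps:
$k{\left(N \right)} = 3 N$ ($k{\left(N \right)} = 2 N + N = 3 N$)
$\frac{K + 1550}{-2881 + k{\left(-11 \right)}} = \frac{1738 + 1550}{-2881 + 3 \left(-11\right)} = \frac{3288}{-2881 - 33} = \frac{3288}{-2914} = 3288 \left(- \frac{1}{2914}\right) = - \frac{1644}{1457}$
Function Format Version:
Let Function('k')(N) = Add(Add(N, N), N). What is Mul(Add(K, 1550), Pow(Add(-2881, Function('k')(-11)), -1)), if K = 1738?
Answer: Rational(-1644, 1457) ≈ -1.1283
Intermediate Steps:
Function('k')(N) = Mul(3, N) (Function('k')(N) = Add(Mul(2, N), N) = Mul(3, N))
Mul(Add(K, 1550), Pow(Add(-2881, Function('k')(-11)), -1)) = Mul(Add(1738, 1550), Pow(Add(-2881, Mul(3, -11)), -1)) = Mul(3288, Pow(Add(-2881, -33), -1)) = Mul(3288, Pow(-2914, -1)) = Mul(3288, Rational(-1, 2914)) = Rational(-1644, 1457)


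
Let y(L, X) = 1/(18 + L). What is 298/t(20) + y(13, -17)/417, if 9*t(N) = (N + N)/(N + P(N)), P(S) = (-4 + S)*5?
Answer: 86675536/12927 ≈ 6705.0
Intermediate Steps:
P(S) = -20 + 5*S
t(N) = 2*N/(9*(-20 + 6*N)) (t(N) = ((N + N)/(N + (-20 + 5*N)))/9 = ((2*N)/(-20 + 6*N))/9 = (2*N/(-20 + 6*N))/9 = 2*N/(9*(-20 + 6*N)))
298/t(20) + y(13, -17)/417 = 298/(((⅑)*20/(-10 + 3*20))) + 1/((18 + 13)*417) = 298/(((⅑)*20/(-10 + 60))) + (1/417)/31 = 298/(((⅑)*20/50)) + (1/31)*(1/417) = 298/(((⅑)*20*(1/50))) + 1/12927 = 298/(2/45) + 1/12927 = 298*(45/2) + 1/12927 = 6705 + 1/12927 = 86675536/12927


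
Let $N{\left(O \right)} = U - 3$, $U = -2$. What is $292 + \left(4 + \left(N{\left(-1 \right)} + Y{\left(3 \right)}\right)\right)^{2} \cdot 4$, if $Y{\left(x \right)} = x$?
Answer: $308$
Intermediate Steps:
$N{\left(O \right)} = -5$ ($N{\left(O \right)} = -2 - 3 = -5$)
$292 + \left(4 + \left(N{\left(-1 \right)} + Y{\left(3 \right)}\right)\right)^{2} \cdot 4 = 292 + \left(4 + \left(-5 + 3\right)\right)^{2} \cdot 4 = 292 + \left(4 - 2\right)^{2} \cdot 4 = 292 + 2^{2} \cdot 4 = 292 + 4 \cdot 4 = 292 + 16 = 308$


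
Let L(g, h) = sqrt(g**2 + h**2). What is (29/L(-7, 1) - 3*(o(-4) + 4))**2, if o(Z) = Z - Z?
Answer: 8041/50 - 348*sqrt(2)/5 ≈ 62.391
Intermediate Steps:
o(Z) = 0
(29/L(-7, 1) - 3*(o(-4) + 4))**2 = (29/(sqrt((-7)**2 + 1**2)) - 3*(0 + 4))**2 = (29/(sqrt(49 + 1)) - 3*4)**2 = (29/(sqrt(50)) - 12)**2 = (29/((5*sqrt(2))) - 12)**2 = (29*(sqrt(2)/10) - 12)**2 = (29*sqrt(2)/10 - 12)**2 = (-12 + 29*sqrt(2)/10)**2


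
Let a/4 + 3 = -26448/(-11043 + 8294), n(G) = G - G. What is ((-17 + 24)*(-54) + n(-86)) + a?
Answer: -966318/2749 ≈ -351.52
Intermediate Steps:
n(G) = 0
a = 72804/2749 (a = -12 + 4*(-26448/(-11043 + 8294)) = -12 + 4*(-26448/(-2749)) = -12 + 4*(-26448*(-1/2749)) = -12 + 4*(26448/2749) = -12 + 105792/2749 = 72804/2749 ≈ 26.484)
((-17 + 24)*(-54) + n(-86)) + a = ((-17 + 24)*(-54) + 0) + 72804/2749 = (7*(-54) + 0) + 72804/2749 = (-378 + 0) + 72804/2749 = -378 + 72804/2749 = -966318/2749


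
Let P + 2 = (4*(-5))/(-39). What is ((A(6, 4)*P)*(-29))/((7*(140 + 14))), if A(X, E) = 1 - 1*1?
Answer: 0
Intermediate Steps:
A(X, E) = 0 (A(X, E) = 1 - 1 = 0)
P = -58/39 (P = -2 + (4*(-5))/(-39) = -2 - 20*(-1/39) = -2 + 20/39 = -58/39 ≈ -1.4872)
((A(6, 4)*P)*(-29))/((7*(140 + 14))) = ((0*(-58/39))*(-29))/((7*(140 + 14))) = (0*(-29))/((7*154)) = 0/1078 = 0*(1/1078) = 0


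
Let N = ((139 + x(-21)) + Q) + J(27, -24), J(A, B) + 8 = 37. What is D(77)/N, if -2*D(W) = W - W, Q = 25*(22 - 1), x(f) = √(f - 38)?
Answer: 0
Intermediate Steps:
x(f) = √(-38 + f)
J(A, B) = 29 (J(A, B) = -8 + 37 = 29)
Q = 525 (Q = 25*21 = 525)
D(W) = 0 (D(W) = -(W - W)/2 = -½*0 = 0)
N = 693 + I*√59 (N = ((139 + √(-38 - 21)) + 525) + 29 = ((139 + √(-59)) + 525) + 29 = ((139 + I*√59) + 525) + 29 = (664 + I*√59) + 29 = 693 + I*√59 ≈ 693.0 + 7.6811*I)
D(77)/N = 0/(693 + I*√59) = 0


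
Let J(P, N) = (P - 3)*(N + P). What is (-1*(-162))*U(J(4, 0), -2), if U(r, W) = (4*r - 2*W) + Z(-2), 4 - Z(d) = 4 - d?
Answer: 2916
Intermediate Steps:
J(P, N) = (-3 + P)*(N + P)
Z(d) = d (Z(d) = 4 - (4 - d) = 4 + (-4 + d) = d)
U(r, W) = -2 - 2*W + 4*r (U(r, W) = (4*r - 2*W) - 2 = (-2*W + 4*r) - 2 = -2 - 2*W + 4*r)
(-1*(-162))*U(J(4, 0), -2) = (-1*(-162))*(-2 - 2*(-2) + 4*(4**2 - 3*0 - 3*4 + 0*4)) = 162*(-2 + 4 + 4*(16 + 0 - 12 + 0)) = 162*(-2 + 4 + 4*4) = 162*(-2 + 4 + 16) = 162*18 = 2916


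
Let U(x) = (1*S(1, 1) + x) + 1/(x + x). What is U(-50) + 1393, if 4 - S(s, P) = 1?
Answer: 134599/100 ≈ 1346.0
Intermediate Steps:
S(s, P) = 3 (S(s, P) = 4 - 1*1 = 4 - 1 = 3)
U(x) = 3 + x + 1/(2*x) (U(x) = (1*3 + x) + 1/(x + x) = (3 + x) + 1/(2*x) = 3 + x + 1/(2*x))
U(-50) + 1393 = (3 - 50 + (½)/(-50)) + 1393 = (3 - 50 + (½)*(-1/50)) + 1393 = (3 - 50 - 1/100) + 1393 = -4701/100 + 1393 = 134599/100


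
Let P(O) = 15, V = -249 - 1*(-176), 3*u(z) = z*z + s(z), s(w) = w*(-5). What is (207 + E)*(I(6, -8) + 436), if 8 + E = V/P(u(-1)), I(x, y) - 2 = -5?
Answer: 1260896/15 ≈ 84060.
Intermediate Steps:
s(w) = -5*w
u(z) = -5*z/3 + z²/3 (u(z) = (z*z - 5*z)/3 = (z² - 5*z)/3 = -5*z/3 + z²/3)
I(x, y) = -3 (I(x, y) = 2 - 5 = -3)
V = -73 (V = -249 + 176 = -73)
E = -193/15 (E = -8 - 73/15 = -193/15 ≈ -12.867)
(207 + E)*(I(6, -8) + 436) = (207 - 193/15)*(-3 + 436) = (2912/15)*433 = 1260896/15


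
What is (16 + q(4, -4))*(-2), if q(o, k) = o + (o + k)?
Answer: -40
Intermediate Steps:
q(o, k) = k + 2*o (q(o, k) = o + (k + o) = k + 2*o)
(16 + q(4, -4))*(-2) = (16 + (-4 + 2*4))*(-2) = (16 + (-4 + 8))*(-2) = (16 + 4)*(-2) = 20*(-2) = -40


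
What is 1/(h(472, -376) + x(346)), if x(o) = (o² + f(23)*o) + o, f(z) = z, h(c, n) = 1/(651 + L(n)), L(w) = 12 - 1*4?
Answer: 659/84365181 ≈ 7.8113e-6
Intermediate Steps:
L(w) = 8 (L(w) = 12 - 4 = 8)
h(c, n) = 1/659 (h(c, n) = 1/(651 + 8) = 1/659)
x(o) = o² + 24*o (x(o) = (o² + 23*o) + o = o² + 24*o)
1/(h(472, -376) + x(346)) = 1/(1/659 + 346*(24 + 346)) = 1/(1/659 + 346*370) = 1/(1/659 + 128020) = 1/(84365181/659) = 659/84365181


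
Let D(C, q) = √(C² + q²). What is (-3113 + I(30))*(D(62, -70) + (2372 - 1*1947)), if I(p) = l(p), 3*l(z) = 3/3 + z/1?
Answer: -3955900/3 - 18616*√2186/3 ≈ -1.6088e+6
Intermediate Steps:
l(z) = ⅓ + z/3 (l(z) = (3/3 + z/1)/3 = (3*(⅓) + z*1)/3 = (1 + z)/3 = ⅓ + z/3)
I(p) = ⅓ + p/3
(-3113 + I(30))*(D(62, -70) + (2372 - 1*1947)) = (-3113 + (⅓ + (⅓)*30))*(√(62² + (-70)²) + (2372 - 1*1947)) = (-3113 + (⅓ + 10))*(√(3844 + 4900) + (2372 - 1947)) = (-3113 + 31/3)*(√8744 + 425) = -9308*(2*√2186 + 425)/3 = -9308*(425 + 2*√2186)/3 = -3955900/3 - 18616*√2186/3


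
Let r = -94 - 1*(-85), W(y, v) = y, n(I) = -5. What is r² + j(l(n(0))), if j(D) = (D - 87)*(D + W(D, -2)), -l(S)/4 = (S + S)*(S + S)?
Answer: 389681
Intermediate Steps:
l(S) = -16*S² (l(S) = -4*(S + S)*(S + S) = -4*2*S*2*S = -16*S²)
r = -9 (r = -94 + 85 = -9)
j(D) = 2*D*(-87 + D) (j(D) = (D - 87)*(D + D) = (-87 + D)*(2*D) = 2*D*(-87 + D))
r² + j(l(n(0))) = (-9)² + 2*(-16*(-5)²)*(-87 - 16*(-5)²) = 81 + 2*(-16*25)*(-87 - 16*25) = 81 + 2*(-400)*(-87 - 400) = 81 + 2*(-400)*(-487) = 81 + 389600 = 389681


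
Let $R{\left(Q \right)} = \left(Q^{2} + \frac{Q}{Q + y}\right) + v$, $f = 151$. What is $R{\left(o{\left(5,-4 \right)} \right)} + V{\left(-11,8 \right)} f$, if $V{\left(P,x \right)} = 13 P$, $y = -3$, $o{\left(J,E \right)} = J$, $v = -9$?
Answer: $- \frac{43149}{2} \approx -21575.0$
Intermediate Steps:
$R{\left(Q \right)} = -9 + Q^{2} + \frac{Q}{-3 + Q}$ ($R{\left(Q \right)} = \left(Q^{2} + \frac{Q}{Q - 3}\right) - 9 = \left(Q^{2} + \frac{Q}{-3 + Q}\right) - 9 = -9 + Q^{2} + \frac{Q}{-3 + Q}$)
$R{\left(o{\left(5,-4 \right)} \right)} + V{\left(-11,8 \right)} f = \frac{27 + 5^{3} - 40 - 3 \cdot 5^{2}}{-3 + 5} + 13 \left(-11\right) 151 = \frac{27 + 125 - 40 - 75}{2} - 21593 = \frac{1}{2} \cdot 37 - 21593 = \frac{37}{2} - 21593 = - \frac{43149}{2}$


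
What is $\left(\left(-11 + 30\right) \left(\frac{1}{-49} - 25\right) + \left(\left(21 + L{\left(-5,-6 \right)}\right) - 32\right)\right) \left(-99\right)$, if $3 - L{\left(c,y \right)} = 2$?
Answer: $\frac{2354616}{49} \approx 48053.0$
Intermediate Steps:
$L{\left(c,y \right)} = 1$ ($L{\left(c,y \right)} = 3 - 2 = 1$)
$\left(\left(-11 + 30\right) \left(\frac{1}{-49} - 25\right) + \left(\left(21 + L{\left(-5,-6 \right)}\right) - 32\right)\right) \left(-99\right) = \left(\left(-11 + 30\right) \left(\frac{1}{-49} - 25\right) + \left(\left(21 + 1\right) - 32\right)\right) \left(-99\right) = \left(19 \left(- \frac{1}{49} - 25\right) + \left(22 - 32\right)\right) \left(-99\right) = \left(19 \left(- \frac{1226}{49}\right) - 10\right) \left(-99\right) = \left(- \frac{23294}{49} - 10\right) \left(-99\right) = \left(- \frac{23784}{49}\right) \left(-99\right) = \frac{2354616}{49}$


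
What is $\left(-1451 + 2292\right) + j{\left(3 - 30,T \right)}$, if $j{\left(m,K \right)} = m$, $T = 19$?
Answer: $814$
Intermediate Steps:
$\left(-1451 + 2292\right) + j{\left(3 - 30,T \right)} = \left(-1451 + 2292\right) + \left(3 - 30\right) = 841 + \left(3 - 30\right) = 841 - 27 = 814$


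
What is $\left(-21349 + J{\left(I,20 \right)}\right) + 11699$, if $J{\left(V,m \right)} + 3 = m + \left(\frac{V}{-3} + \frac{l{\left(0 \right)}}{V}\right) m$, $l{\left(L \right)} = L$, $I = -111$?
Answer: $-8893$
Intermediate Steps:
$J{\left(V,m \right)} = -3 + m - \frac{V m}{3}$ ($J{\left(V,m \right)} = -3 + \left(m + \left(\frac{V}{-3} + \frac{0}{V}\right) m\right) = -3 + \left(m + \left(V \left(- \frac{1}{3}\right) + 0\right) m\right) = -3 + \left(m + \left(- \frac{V}{3} + 0\right) m\right) = -3 + \left(m + - \frac{V}{3} m\right) = -3 - \left(- m + \frac{V m}{3}\right) = -3 + m - \frac{V m}{3}$)
$\left(-21349 + J{\left(I,20 \right)}\right) + 11699 = \left(-21349 - \left(-17 - 740\right)\right) + 11699 = \left(-21349 + \left(-3 + 20 + 740\right)\right) + 11699 = \left(-21349 + 757\right) + 11699 = -20592 + 11699 = -8893$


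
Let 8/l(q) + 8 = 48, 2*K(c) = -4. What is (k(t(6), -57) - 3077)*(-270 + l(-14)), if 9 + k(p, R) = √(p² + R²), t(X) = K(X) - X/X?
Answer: 4163014/5 - 4047*√362/5 ≈ 8.1720e+5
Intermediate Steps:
K(c) = -2 (K(c) = (½)*(-4) = -2)
l(q) = ⅕ (l(q) = 8/(-8 + 48) = 8/40 = 8*(1/40) = ⅕)
t(X) = -3 (t(X) = -2 - X/X = -2 - 1*1 = -2 - 1 = -3)
k(p, R) = -9 + √(R² + p²) (k(p, R) = -9 + √(p² + R²) = -9 + √(R² + p²))
(k(t(6), -57) - 3077)*(-270 + l(-14)) = ((-9 + √((-57)² + (-3)²)) - 3077)*(-270 + ⅕) = ((-9 + √(3249 + 9)) - 3077)*(-1349/5) = ((-9 + √3258) - 3077)*(-1349/5) = ((-9 + 3*√362) - 3077)*(-1349/5) = (-3086 + 3*√362)*(-1349/5) = 4163014/5 - 4047*√362/5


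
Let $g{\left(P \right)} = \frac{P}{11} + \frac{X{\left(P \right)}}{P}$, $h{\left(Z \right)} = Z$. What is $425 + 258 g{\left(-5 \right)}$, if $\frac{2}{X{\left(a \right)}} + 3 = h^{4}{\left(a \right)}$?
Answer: $\frac{5260837}{17105} \approx 307.56$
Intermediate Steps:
$X{\left(a \right)} = \frac{2}{-3 + a^{4}}$
$g{\left(P \right)} = \frac{P}{11} + \frac{2}{P \left(-3 + P^{4}\right)}$ ($g{\left(P \right)} = \frac{P}{11} + \frac{2 \frac{1}{-3 + P^{4}}}{P} = P \frac{1}{11} + \frac{2}{P \left(-3 + P^{4}\right)} = \frac{P}{11} + \frac{2}{P \left(-3 + P^{4}\right)}$)
$425 + 258 g{\left(-5 \right)} = 425 + 258 \frac{22 + \left(-5\right)^{2} \left(-3 + \left(-5\right)^{4}\right)}{11 \left(-5\right) \left(-3 + \left(-5\right)^{4}\right)} = 425 + 258 \cdot \frac{1}{11} \left(- \frac{1}{5}\right) \frac{1}{-3 + 625} \left(22 + 25 \left(-3 + 625\right)\right) = 425 + 258 \cdot \frac{1}{11} \left(- \frac{1}{5}\right) \frac{1}{622} \left(22 + 25 \cdot 622\right) = 425 + 258 \cdot \frac{1}{11} \left(- \frac{1}{5}\right) \frac{1}{622} \left(22 + 15550\right) = 425 + 258 \cdot \frac{1}{11} \left(- \frac{1}{5}\right) \frac{1}{622} \cdot 15572 = 425 + 258 \left(- \frac{7786}{17105}\right) = 425 - \frac{2008788}{17105} = \frac{5260837}{17105}$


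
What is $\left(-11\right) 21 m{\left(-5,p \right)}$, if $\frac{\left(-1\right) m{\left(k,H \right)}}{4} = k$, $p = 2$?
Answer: $-4620$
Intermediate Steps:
$m{\left(k,H \right)} = - 4 k$
$\left(-11\right) 21 m{\left(-5,p \right)} = \left(-11\right) 21 \left(\left(-4\right) \left(-5\right)\right) = \left(-231\right) 20 = -4620$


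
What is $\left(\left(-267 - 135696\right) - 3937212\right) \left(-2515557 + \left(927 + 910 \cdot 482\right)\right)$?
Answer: $8455952031750$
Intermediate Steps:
$\left(\left(-267 - 135696\right) - 3937212\right) \left(-2515557 + \left(927 + 910 \cdot 482\right)\right) = \left(\left(-267 - 135696\right) - 3937212\right) \left(-2515557 + \left(927 + 438620\right)\right) = \left(-135963 - 3937212\right) \left(-2515557 + 439547\right) = \left(-4073175\right) \left(-2076010\right) = 8455952031750$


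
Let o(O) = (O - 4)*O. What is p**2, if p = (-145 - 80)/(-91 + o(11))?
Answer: 50625/196 ≈ 258.29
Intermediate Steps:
o(O) = O*(-4 + O) (o(O) = (-4 + O)*O = O*(-4 + O))
p = 225/14 (p = (-145 - 80)/(-91 + 11*(-4 + 11)) = -225/(-91 + 11*7) = -225/(-91 + 77) = -225/(-14) = -225*(-1/14) = 225/14 ≈ 16.071)
p**2 = (225/14)**2 = 50625/196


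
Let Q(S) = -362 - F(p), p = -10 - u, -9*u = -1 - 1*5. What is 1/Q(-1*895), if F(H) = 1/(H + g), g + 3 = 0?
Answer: -41/14839 ≈ -0.0027630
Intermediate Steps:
u = ⅔ (u = -(-1 - 1*5)/9 = -(-1 - 5)/9 = -⅑*(-6) = ⅔ ≈ 0.66667)
g = -3 (g = -3 + 0 = -3)
p = -32/3 (p = -10 - 1*⅔ = -10 - ⅔ = -32/3 ≈ -10.667)
F(H) = 1/(-3 + H) (F(H) = 1/(H - 3) = 1/(-3 + H))
Q(S) = -14839/41 (Q(S) = -362 - 1/(-3 - 32/3) = -362 - 1/(-41/3) = -362 - 1*(-3/41) = -362 + 3/41 = -14839/41)
1/Q(-1*895) = 1/(-14839/41) = -41/14839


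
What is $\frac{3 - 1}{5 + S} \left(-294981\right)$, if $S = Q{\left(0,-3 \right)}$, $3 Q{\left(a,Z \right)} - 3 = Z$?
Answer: $- \frac{589962}{5} \approx -1.1799 \cdot 10^{5}$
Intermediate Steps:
$Q{\left(a,Z \right)} = 1 + \frac{Z}{3}$
$S = 0$ ($S = 1 + \frac{1}{3} \left(-3\right) = 1 - 1 = 0$)
$\frac{3 - 1}{5 + S} \left(-294981\right) = \frac{3 - 1}{5 + 0} \left(-294981\right) = \frac{2}{5} \left(-294981\right) = - \frac{589962}{5}$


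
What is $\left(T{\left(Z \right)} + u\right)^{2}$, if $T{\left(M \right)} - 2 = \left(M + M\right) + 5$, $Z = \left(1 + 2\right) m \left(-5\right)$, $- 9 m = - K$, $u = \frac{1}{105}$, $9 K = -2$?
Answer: $\frac{53640976}{893025} \approx 60.067$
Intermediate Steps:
$K = - \frac{2}{9}$ ($K = \frac{1}{9} \left(-2\right) = - \frac{2}{9} \approx -0.22222$)
$u = \frac{1}{105} \approx 0.0095238$
$m = - \frac{2}{81}$ ($m = - \frac{\left(-1\right) \left(- \frac{2}{9}\right)}{9} = \left(- \frac{1}{9}\right) \frac{2}{9} = - \frac{2}{81} \approx -0.024691$)
$Z = \frac{10}{27}$ ($Z = \left(1 + 2\right) \left(- \frac{2}{81}\right) \left(-5\right) = 3 \left(- \frac{2}{81}\right) \left(-5\right) = \left(- \frac{2}{27}\right) \left(-5\right) = \frac{10}{27} \approx 0.37037$)
$T{\left(M \right)} = 7 + 2 M$ ($T{\left(M \right)} = 2 + \left(\left(M + M\right) + 5\right) = 2 + \left(2 M + 5\right) = 2 + \left(5 + 2 M\right) = 7 + 2 M$)
$\left(T{\left(Z \right)} + u\right)^{2} = \left(\left(7 + 2 \cdot \frac{10}{27}\right) + \frac{1}{105}\right)^{2} = \left(\left(7 + \frac{20}{27}\right) + \frac{1}{105}\right)^{2} = \left(\frac{209}{27} + \frac{1}{105}\right)^{2} = \left(\frac{7324}{945}\right)^{2} = \frac{53640976}{893025}$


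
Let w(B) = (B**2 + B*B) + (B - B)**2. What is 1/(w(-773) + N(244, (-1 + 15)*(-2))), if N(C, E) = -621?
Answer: 1/1194437 ≈ 8.3721e-7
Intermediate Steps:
w(B) = 2*B**2 (w(B) = (B**2 + B**2) + 0**2 = 2*B**2 + 0 = 2*B**2)
1/(w(-773) + N(244, (-1 + 15)*(-2))) = 1/(2*(-773)**2 - 621) = 1/(2*597529 - 621) = 1/(1195058 - 621) = 1/1194437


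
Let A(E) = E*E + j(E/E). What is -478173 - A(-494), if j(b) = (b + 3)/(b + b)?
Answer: -722211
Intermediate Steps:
j(b) = (3 + b)/(2*b) (j(b) = (3 + b)/((2*b)) = (3 + b)*(1/(2*b)) = (3 + b)/(2*b))
A(E) = 2 + E² (A(E) = E*E + (3 + E/E)/(2*((E/E))) = E² + (½)*(3 + 1)/1 = E² + (½)*1*4 = E² + 2 = 2 + E²)
-478173 - A(-494) = -478173 - (2 + (-494)²) = -478173 - (2 + 244036) = -478173 - 1*244038 = -478173 - 244038 = -722211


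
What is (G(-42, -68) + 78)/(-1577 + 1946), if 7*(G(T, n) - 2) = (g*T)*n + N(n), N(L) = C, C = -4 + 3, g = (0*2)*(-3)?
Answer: 559/2583 ≈ 0.21641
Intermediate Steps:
g = 0 (g = 0*(-3) = 0)
C = -1
N(L) = -1
G(T, n) = 13/7 (G(T, n) = 2 + ((0*T)*n - 1)/7 = 2 + (0*n - 1)/7 = 2 + (0 - 1)/7 = 2 + (⅐)*(-1) = 2 - ⅐ = 13/7)
(G(-42, -68) + 78)/(-1577 + 1946) = (13/7 + 78)/(-1577 + 1946) = (559/7)/369 = (559/7)*(1/369) = 559/2583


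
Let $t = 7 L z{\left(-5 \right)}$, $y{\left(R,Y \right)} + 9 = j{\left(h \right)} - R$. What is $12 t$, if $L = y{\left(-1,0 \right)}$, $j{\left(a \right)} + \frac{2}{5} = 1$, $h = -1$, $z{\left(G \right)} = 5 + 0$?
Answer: $-3108$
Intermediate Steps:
$z{\left(G \right)} = 5$
$j{\left(a \right)} = \frac{3}{5}$ ($j{\left(a \right)} = - \frac{2}{5} + 1 = \frac{3}{5}$)
$y{\left(R,Y \right)} = - \frac{42}{5} - R$ ($y{\left(R,Y \right)} = -9 - \left(- \frac{3}{5} + R\right) = - \frac{42}{5} - R$)
$L = - \frac{37}{5}$ ($L = - \frac{42}{5} - -1 = - \frac{42}{5} + 1 = - \frac{37}{5} \approx -7.4$)
$t = -259$ ($t = 7 \left(- \frac{37}{5}\right) 5 = \left(- \frac{259}{5}\right) 5 = -259$)
$12 t = 12 \left(-259\right) = -3108$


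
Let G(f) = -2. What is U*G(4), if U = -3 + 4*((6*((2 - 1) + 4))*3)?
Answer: -714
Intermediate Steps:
U = 357 (U = -3 + 4*((6*(1 + 4))*3) = -3 + 4*((6*5)*3) = -3 + 4*(30*3) = -3 + 4*90 = -3 + 360 = 357)
U*G(4) = 357*(-2) = -714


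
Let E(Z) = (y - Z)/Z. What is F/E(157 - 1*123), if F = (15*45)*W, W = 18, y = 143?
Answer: 413100/109 ≈ 3789.9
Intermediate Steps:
F = 12150 (F = (15*45)*18 = 675*18 = 12150)
E(Z) = (143 - Z)/Z
F/E(157 - 1*123) = 12150/(((143 - (157 - 1*123))/(157 - 1*123))) = 12150/(((143 - (157 - 123))/(157 - 123))) = 12150/(((143 - 1*34)/34)) = 12150/(((143 - 34)/34)) = 12150/(((1/34)*109)) = 12150/(109/34) = 12150*(34/109) = 413100/109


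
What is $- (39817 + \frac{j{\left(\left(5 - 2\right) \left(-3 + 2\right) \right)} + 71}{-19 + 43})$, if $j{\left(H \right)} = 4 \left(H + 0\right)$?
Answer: $- \frac{955667}{24} \approx -39819.0$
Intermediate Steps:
$j{\left(H \right)} = 4 H$
$- (39817 + \frac{j{\left(\left(5 - 2\right) \left(-3 + 2\right) \right)} + 71}{-19 + 43}) = - (39817 + \frac{4 \left(5 - 2\right) \left(-3 + 2\right) + 71}{-19 + 43}) = - (39817 + \frac{4 \cdot 3 \left(-1\right) + 71}{24}) = - (39817 + \left(4 \left(-3\right) + 71\right) \frac{1}{24}) = - (39817 + \left(-12 + 71\right) \frac{1}{24}) = - (39817 + 59 \cdot \frac{1}{24}) = - (39817 + \frac{59}{24}) = \left(-1\right) \frac{955667}{24} = - \frac{955667}{24}$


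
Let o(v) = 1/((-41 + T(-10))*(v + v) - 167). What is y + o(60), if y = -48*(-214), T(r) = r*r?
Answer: 71010337/6913 ≈ 10272.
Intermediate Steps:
T(r) = r²
y = 10272
o(v) = 1/(-167 + 118*v) (o(v) = 1/((-41 + (-10)²)*(v + v) - 167) = 1/((-41 + 100)*(2*v) - 167) = 1/(59*(2*v) - 167) = 1/(118*v - 167) = 1/(-167 + 118*v))
y + o(60) = 10272 + 1/(-167 + 118*60) = 10272 + 1/(-167 + 7080) = 10272 + 1/6913 = 71010337/6913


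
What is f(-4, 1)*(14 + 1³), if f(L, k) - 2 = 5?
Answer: 105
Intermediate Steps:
f(L, k) = 7 (f(L, k) = 2 + 5 = 7)
f(-4, 1)*(14 + 1³) = 7*(14 + 1³) = 7*(14 + 1) = 7*15 = 105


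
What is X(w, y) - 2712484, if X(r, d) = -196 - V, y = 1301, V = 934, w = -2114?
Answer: -2713614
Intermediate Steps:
X(r, d) = -1130 (X(r, d) = -196 - 1*934 = -196 - 934 = -1130)
X(w, y) - 2712484 = -1130 - 2712484 = -2713614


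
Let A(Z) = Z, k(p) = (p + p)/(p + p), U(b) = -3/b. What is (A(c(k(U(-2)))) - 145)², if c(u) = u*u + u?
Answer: 20449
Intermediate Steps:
k(p) = 1 (k(p) = (2*p)/((2*p)) = (2*p)*(1/(2*p)) = 1)
c(u) = u + u² (c(u) = u² + u = u + u²)
(A(c(k(U(-2)))) - 145)² = (1*(1 + 1) - 145)² = (1*2 - 145)² = (2 - 145)² = (-143)² = 20449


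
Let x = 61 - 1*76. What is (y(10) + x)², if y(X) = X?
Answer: 25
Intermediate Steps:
x = -15 (x = 61 - 76 = -15)
(y(10) + x)² = (10 - 15)² = (-5)² = 25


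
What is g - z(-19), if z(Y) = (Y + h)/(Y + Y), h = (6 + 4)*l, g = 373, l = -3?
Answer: 14125/38 ≈ 371.71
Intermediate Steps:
h = -30 (h = (6 + 4)*(-3) = 10*(-3) = -30)
z(Y) = (-30 + Y)/(2*Y) (z(Y) = (Y - 30)/(Y + Y) = (-30 + Y)/((2*Y)) = (-30 + Y)*(1/(2*Y)) = (-30 + Y)/(2*Y))
g - z(-19) = 373 - (-30 - 19)/(2*(-19)) = 373 - (-1)*(-49)/(2*19) = 373 - 1*49/38 = 373 - 49/38 = 14125/38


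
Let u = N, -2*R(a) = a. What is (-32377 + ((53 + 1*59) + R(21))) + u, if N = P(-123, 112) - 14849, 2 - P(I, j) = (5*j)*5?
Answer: -99845/2 ≈ -49923.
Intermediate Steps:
R(a) = -a/2
P(I, j) = 2 - 25*j (P(I, j) = 2 - 5*j*5 = 2 - 25*j)
N = -17647 (N = (2 - 25*112) - 14849 = (2 - 2800) - 14849 = -2798 - 14849 = -17647)
u = -17647
(-32377 + ((53 + 1*59) + R(21))) + u = (-32377 + ((53 + 1*59) - ½*21)) - 17647 = (-32377 + ((53 + 59) - 21/2)) - 17647 = (-32377 + (112 - 21/2)) - 17647 = (-32377 + 203/2) - 17647 = -64551/2 - 17647 = -99845/2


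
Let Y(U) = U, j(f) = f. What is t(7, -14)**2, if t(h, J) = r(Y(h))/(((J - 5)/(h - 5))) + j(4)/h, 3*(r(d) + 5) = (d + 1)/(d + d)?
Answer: 184900/159201 ≈ 1.1614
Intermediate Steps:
r(d) = -5 + (1 + d)/(6*d) (r(d) = -5 + ((d + 1)/(d + d))/3 = -5 + ((1 + d)/((2*d)))/3 = -5 + ((1 + d)*(1/(2*d)))/3 = -5 + ((1 + d)/(2*d))/3 = -5 + (1 + d)/(6*d))
t(h, J) = 4/h + (1 - 29*h)*(-5 + h)/(6*h*(-5 + J)) (t(h, J) = ((1 - 29*h)/(6*h))/(((J - 5)/(h - 5))) + 4/h = ((1 - 29*h)/(6*h))/(((-5 + J)/(-5 + h))) + 4/h = ((1 - 29*h)/(6*h))*((-5 + h)/(-5 + J)) + 4/h = (1 - 29*h)*(-5 + h)/(6*h*(-5 + J)) + 4/h = 4/h + (1 - 29*h)*(-5 + h)/(6*h*(-5 + J)))
t(7, -14)**2 = ((1/6)*(-125 - 29*7**2 + 24*(-14) + 146*7)/(7*(-5 - 14)))**2 = ((1/6)*(1/7)*(-125 - 29*49 - 336 + 1022)/(-19))**2 = ((1/6)*(1/7)*(-1/19)*(-125 - 1421 - 336 + 1022))**2 = ((1/6)*(1/7)*(-1/19)*(-860))**2 = (430/399)**2 = 184900/159201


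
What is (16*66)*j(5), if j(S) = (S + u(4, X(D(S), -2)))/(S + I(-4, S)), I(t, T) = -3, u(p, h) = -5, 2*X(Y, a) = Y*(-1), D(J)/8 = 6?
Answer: 0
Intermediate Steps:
D(J) = 48 (D(J) = 8*6 = 48)
X(Y, a) = -Y/2 (X(Y, a) = (Y*(-1))/2 = (-Y)/2 = -Y/2)
j(S) = (-5 + S)/(-3 + S) (j(S) = (S - 5)/(S - 3) = (-5 + S)/(-3 + S))
(16*66)*j(5) = (16*66)*((-5 + 5)/(-3 + 5)) = 1056*(0/2) = 1056*((1/2)*0) = 1056*0 = 0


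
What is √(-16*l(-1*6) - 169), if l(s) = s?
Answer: I*√73 ≈ 8.544*I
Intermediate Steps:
√(-16*l(-1*6) - 169) = √(-(-16)*6 - 169) = √(-16*(-6) - 169) = √(96 - 169) = √(-73) = I*√73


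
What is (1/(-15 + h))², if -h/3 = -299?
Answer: 1/777924 ≈ 1.2855e-6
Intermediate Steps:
h = 897 (h = -3*(-299) = 897)
(1/(-15 + h))² = (1/(-15 + 897))² = (1/882)² = 1/777924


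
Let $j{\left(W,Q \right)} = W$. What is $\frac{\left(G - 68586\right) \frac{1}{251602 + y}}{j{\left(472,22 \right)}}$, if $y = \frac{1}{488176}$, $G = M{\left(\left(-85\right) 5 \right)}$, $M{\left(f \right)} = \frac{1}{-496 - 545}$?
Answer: $- \frac{4356850403594}{7543853653415307} \approx -0.00057754$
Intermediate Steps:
$M{\left(f \right)} = - \frac{1}{1041}$ ($M{\left(f \right)} = \frac{1}{-1041} = - \frac{1}{1041}$)
$G = - \frac{1}{1041} \approx -0.00096061$
$y = \frac{1}{488176} \approx 2.0484 \cdot 10^{-6}$
$\frac{\left(G - 68586\right) \frac{1}{251602 + y}}{j{\left(472,22 \right)}} = \frac{\left(- \frac{1}{1041} - 68586\right) \frac{1}{251602 + \frac{1}{488176}}}{472} = - \frac{71398027}{1041 \cdot \frac{122826057953}{488176}} \cdot \frac{1}{472} = \left(- \frac{71398027}{1041}\right) \frac{488176}{122826057953} \cdot \frac{1}{472} = \left(- \frac{34854803228752}{127861926329073}\right) \frac{1}{472} = - \frac{4356850403594}{7543853653415307}$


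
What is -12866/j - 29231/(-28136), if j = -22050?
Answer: 71895809/44314200 ≈ 1.6224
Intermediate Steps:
-12866/j - 29231/(-28136) = -12866/(-22050) - 29231/(-28136) = -12866*(-1/22050) - 29231*(-1/28136) = 919/1575 + 29231/28136 = 71895809/44314200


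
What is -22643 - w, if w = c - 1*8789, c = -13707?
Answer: -147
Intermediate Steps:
w = -22496 (w = -13707 - 1*8789 = -13707 - 8789 = -22496)
-22643 - w = -22643 - 1*(-22496) = -22643 + 22496 = -147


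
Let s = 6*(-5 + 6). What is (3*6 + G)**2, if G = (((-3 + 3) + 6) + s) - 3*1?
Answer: 729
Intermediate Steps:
s = 6 (s = 6*1 = 6)
G = 9 (G = (((-3 + 3) + 6) + 6) - 3*1 = ((0 + 6) + 6) - 3 = (6 + 6) - 3 = 12 - 3 = 9)
(3*6 + G)**2 = (3*6 + 9)**2 = (18 + 9)**2 = 27**2 = 729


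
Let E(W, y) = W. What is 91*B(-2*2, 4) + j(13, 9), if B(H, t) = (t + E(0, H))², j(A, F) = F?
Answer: 1465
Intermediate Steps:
B(H, t) = t² (B(H, t) = (t + 0)² = t²)
91*B(-2*2, 4) + j(13, 9) = 91*4² + 9 = 91*16 + 9 = 1456 + 9 = 1465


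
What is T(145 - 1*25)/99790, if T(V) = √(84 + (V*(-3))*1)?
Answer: I*√69/49895 ≈ 0.00016648*I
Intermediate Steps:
T(V) = √(84 - 3*V) (T(V) = √(84 - 3*V*1) = √(84 - 3*V))
T(145 - 1*25)/99790 = √(84 - 3*(145 - 1*25))/99790 = √(84 - 3*(145 - 25))*(1/99790) = √(84 - 3*120)*(1/99790) = √(84 - 360)*(1/99790) = √(-276)*(1/99790) = (2*I*√69)*(1/99790) = I*√69/49895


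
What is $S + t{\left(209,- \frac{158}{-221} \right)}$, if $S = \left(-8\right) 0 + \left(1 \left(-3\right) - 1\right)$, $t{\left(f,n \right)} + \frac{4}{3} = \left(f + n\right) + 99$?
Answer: $\frac{201142}{663} \approx 303.38$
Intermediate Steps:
$t{\left(f,n \right)} = \frac{293}{3} + f + n$ ($t{\left(f,n \right)} = - \frac{4}{3} + \left(\left(f + n\right) + 99\right) = - \frac{4}{3} + \left(99 + f + n\right) = \frac{293}{3} + f + n$)
$S = -4$ ($S = 0 - 4 = -4$)
$S + t{\left(209,- \frac{158}{-221} \right)} = -4 + \left(\frac{293}{3} + 209 - \frac{158}{-221}\right) = -4 + \left(\frac{293}{3} + 209 - - \frac{158}{221}\right) = -4 + \left(\frac{293}{3} + 209 + \frac{158}{221}\right) = -4 + \frac{203794}{663} = \frac{201142}{663}$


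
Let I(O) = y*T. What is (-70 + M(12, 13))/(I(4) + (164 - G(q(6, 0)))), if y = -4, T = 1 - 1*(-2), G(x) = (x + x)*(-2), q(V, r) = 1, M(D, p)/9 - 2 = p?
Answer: 5/12 ≈ 0.41667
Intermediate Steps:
M(D, p) = 18 + 9*p
G(x) = -4*x (G(x) = (2*x)*(-2) = -4*x)
T = 3 (T = 1 + 2 = 3)
I(O) = -12 (I(O) = -4*3 = -12)
(-70 + M(12, 13))/(I(4) + (164 - G(q(6, 0)))) = (-70 + (18 + 9*13))/(-12 + (164 - (-4))) = (-70 + (18 + 117))/(-12 + (164 - 1*(-4))) = (-70 + 135)/(-12 + (164 + 4)) = 65/(-12 + 168) = 65/156 = 65*(1/156) = 5/12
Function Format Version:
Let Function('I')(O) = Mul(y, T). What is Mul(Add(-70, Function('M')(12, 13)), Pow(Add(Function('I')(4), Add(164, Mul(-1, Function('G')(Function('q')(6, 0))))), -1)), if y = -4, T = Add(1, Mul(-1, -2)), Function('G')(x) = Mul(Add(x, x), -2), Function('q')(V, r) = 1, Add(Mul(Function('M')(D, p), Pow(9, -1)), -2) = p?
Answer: Rational(5, 12) ≈ 0.41667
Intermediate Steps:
Function('M')(D, p) = Add(18, Mul(9, p))
Function('G')(x) = Mul(-4, x) (Function('G')(x) = Mul(Mul(2, x), -2) = Mul(-4, x))
T = 3 (T = Add(1, 2) = 3)
Function('I')(O) = -12 (Function('I')(O) = Mul(-4, 3) = -12)
Mul(Add(-70, Function('M')(12, 13)), Pow(Add(Function('I')(4), Add(164, Mul(-1, Function('G')(Function('q')(6, 0))))), -1)) = Mul(Add(-70, Add(18, Mul(9, 13))), Pow(Add(-12, Add(164, Mul(-1, Mul(-4, 1)))), -1)) = Mul(Add(-70, Add(18, 117)), Pow(Add(-12, Add(164, Mul(-1, -4))), -1)) = Mul(Add(-70, 135), Pow(Add(-12, Add(164, 4)), -1)) = Mul(65, Pow(Add(-12, 168), -1)) = Mul(65, Pow(156, -1)) = Mul(65, Rational(1, 156)) = Rational(5, 12)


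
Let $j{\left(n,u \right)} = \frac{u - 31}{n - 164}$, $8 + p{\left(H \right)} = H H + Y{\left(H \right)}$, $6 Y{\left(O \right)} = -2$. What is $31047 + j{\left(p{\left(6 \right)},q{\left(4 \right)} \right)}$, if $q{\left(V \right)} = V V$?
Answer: $\frac{12698268}{409} \approx 31047.0$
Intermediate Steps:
$q{\left(V \right)} = V^{2}$
$Y{\left(O \right)} = - \frac{1}{3}$ ($Y{\left(O \right)} = \frac{1}{6} \left(-2\right) = - \frac{1}{3}$)
$p{\left(H \right)} = - \frac{25}{3} + H^{2}$ ($p{\left(H \right)} = -8 + \left(H H - \frac{1}{3}\right) = -8 + \left(H^{2} - \frac{1}{3}\right) = -8 + \left(- \frac{1}{3} + H^{2}\right) = - \frac{25}{3} + H^{2}$)
$j{\left(n,u \right)} = \frac{-31 + u}{-164 + n}$
$31047 + j{\left(p{\left(6 \right)},q{\left(4 \right)} \right)} = 31047 + \frac{-31 + 4^{2}}{-164 - \left(\frac{25}{3} - 6^{2}\right)} = 31047 + \frac{-31 + 16}{-164 + \left(- \frac{25}{3} + 36\right)} = 31047 + \frac{1}{-164 + \frac{83}{3}} \left(-15\right) = 31047 + \frac{1}{- \frac{409}{3}} \left(-15\right) = 31047 - - \frac{45}{409} = 31047 + \frac{45}{409} = \frac{12698268}{409}$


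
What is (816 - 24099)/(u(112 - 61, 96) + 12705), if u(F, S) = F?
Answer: -7761/4252 ≈ -1.8253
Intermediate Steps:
(816 - 24099)/(u(112 - 61, 96) + 12705) = (816 - 24099)/((112 - 61) + 12705) = -23283/(51 + 12705) = -23283/12756 = -23283*1/12756 = -7761/4252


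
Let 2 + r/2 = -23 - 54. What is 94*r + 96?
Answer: -14756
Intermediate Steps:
r = -158 (r = -4 + 2*(-23 - 54) = -4 + 2*(-77) = -4 - 154 = -158)
94*r + 96 = 94*(-158) + 96 = -14852 + 96 = -14756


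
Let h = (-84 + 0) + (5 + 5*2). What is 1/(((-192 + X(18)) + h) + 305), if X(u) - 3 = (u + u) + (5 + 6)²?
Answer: 1/204 ≈ 0.0049020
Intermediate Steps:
h = -69 (h = -84 + (5 + 10) = -84 + 15 = -69)
X(u) = 124 + 2*u (X(u) = 3 + ((u + u) + (5 + 6)²) = 3 + (2*u + 11²) = 3 + (2*u + 121) = 3 + (121 + 2*u) = 124 + 2*u)
1/(((-192 + X(18)) + h) + 305) = 1/(((-192 + (124 + 2*18)) - 69) + 305) = 1/(((-192 + (124 + 36)) - 69) + 305) = 1/(((-192 + 160) - 69) + 305) = 1/((-32 - 69) + 305) = 1/(-101 + 305) = 1/204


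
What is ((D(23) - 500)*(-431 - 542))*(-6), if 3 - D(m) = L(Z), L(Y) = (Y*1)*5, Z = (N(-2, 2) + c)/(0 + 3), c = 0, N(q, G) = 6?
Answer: -2959866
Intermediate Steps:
Z = 2 (Z = (6 + 0)/(0 + 3) = 6/3 = 6*(1/3) = 2)
L(Y) = 5*Y (L(Y) = Y*5 = 5*Y)
D(m) = -7 (D(m) = 3 - 5*2 = 3 - 1*10 = 3 - 10 = -7)
((D(23) - 500)*(-431 - 542))*(-6) = ((-7 - 500)*(-431 - 542))*(-6) = -507*(-973)*(-6) = 493311*(-6) = -2959866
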